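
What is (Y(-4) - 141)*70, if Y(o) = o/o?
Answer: -9800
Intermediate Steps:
Y(o) = 1
(Y(-4) - 141)*70 = (1 - 141)*70 = -140*70 = -9800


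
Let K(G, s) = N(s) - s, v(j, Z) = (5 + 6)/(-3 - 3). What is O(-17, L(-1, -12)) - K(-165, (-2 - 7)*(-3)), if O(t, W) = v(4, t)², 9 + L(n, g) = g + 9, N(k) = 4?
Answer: 949/36 ≈ 26.361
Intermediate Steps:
v(j, Z) = -11/6 (v(j, Z) = 11/(-6) = 11*(-⅙) = -11/6)
L(n, g) = g (L(n, g) = -9 + (g + 9) = -9 + (9 + g) = g)
O(t, W) = 121/36 (O(t, W) = (-11/6)² = 121/36)
K(G, s) = 4 - s
O(-17, L(-1, -12)) - K(-165, (-2 - 7)*(-3)) = 121/36 - (4 - (-2 - 7)*(-3)) = 121/36 - (4 - (-9)*(-3)) = 121/36 - (4 - 1*27) = 121/36 - (4 - 27) = 121/36 - 1*(-23) = 121/36 + 23 = 949/36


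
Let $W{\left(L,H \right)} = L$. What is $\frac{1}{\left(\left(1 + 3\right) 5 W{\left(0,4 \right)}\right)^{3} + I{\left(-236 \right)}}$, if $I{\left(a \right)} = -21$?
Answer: $- \frac{1}{21} \approx -0.047619$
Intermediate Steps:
$\frac{1}{\left(\left(1 + 3\right) 5 W{\left(0,4 \right)}\right)^{3} + I{\left(-236 \right)}} = \frac{1}{\left(\left(1 + 3\right) 5 \cdot 0\right)^{3} - 21} = \frac{1}{\left(4 \cdot 5 \cdot 0\right)^{3} - 21} = \frac{1}{\left(20 \cdot 0\right)^{3} - 21} = \frac{1}{0^{3} - 21} = \frac{1}{0 - 21} = \frac{1}{-21} = - \frac{1}{21}$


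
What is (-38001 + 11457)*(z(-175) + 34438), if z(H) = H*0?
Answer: -914122272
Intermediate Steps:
z(H) = 0
(-38001 + 11457)*(z(-175) + 34438) = (-38001 + 11457)*(0 + 34438) = -26544*34438 = -914122272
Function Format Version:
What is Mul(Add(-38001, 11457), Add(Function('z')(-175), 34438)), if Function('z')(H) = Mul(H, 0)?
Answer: -914122272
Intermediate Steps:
Function('z')(H) = 0
Mul(Add(-38001, 11457), Add(Function('z')(-175), 34438)) = Mul(Add(-38001, 11457), Add(0, 34438)) = Mul(-26544, 34438) = -914122272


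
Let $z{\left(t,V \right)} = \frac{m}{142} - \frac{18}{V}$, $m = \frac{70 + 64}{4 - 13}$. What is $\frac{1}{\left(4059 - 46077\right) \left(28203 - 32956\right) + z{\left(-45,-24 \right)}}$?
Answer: $\frac{2556}{510462733673} \approx 5.0072 \cdot 10^{-9}$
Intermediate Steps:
$m = - \frac{134}{9}$ ($m = \frac{134}{-9} = 134 \left(- \frac{1}{9}\right) = - \frac{134}{9} \approx -14.889$)
$z{\left(t,V \right)} = - \frac{67}{639} - \frac{18}{V}$ ($z{\left(t,V \right)} = - \frac{134}{9 \cdot 142} - \frac{18}{V} = \left(- \frac{134}{9}\right) \frac{1}{142} - \frac{18}{V} = - \frac{67}{639} - \frac{18}{V}$)
$\frac{1}{\left(4059 - 46077\right) \left(28203 - 32956\right) + z{\left(-45,-24 \right)}} = \frac{1}{\left(4059 - 46077\right) \left(28203 - 32956\right) - \left(\frac{67}{639} + \frac{18}{-24}\right)} = \frac{1}{\left(-42018\right) \left(-4753\right) - - \frac{1649}{2556}} = \frac{1}{199711554 + \left(- \frac{67}{639} + \frac{3}{4}\right)} = \frac{1}{199711554 + \frac{1649}{2556}} = \frac{1}{\frac{510462733673}{2556}} = \frac{2556}{510462733673}$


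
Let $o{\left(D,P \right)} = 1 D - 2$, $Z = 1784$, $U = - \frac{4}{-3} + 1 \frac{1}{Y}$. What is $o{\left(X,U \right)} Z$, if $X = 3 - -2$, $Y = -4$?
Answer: $5352$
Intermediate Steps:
$X = 5$ ($X = 3 + 2 = 5$)
$U = \frac{13}{12}$ ($U = - \frac{4}{-3} + 1 \frac{1}{-4} = \left(-4\right) \left(- \frac{1}{3}\right) + 1 \left(- \frac{1}{4}\right) = \frac{4}{3} - \frac{1}{4} = \frac{13}{12} \approx 1.0833$)
$o{\left(D,P \right)} = -2 + D$ ($o{\left(D,P \right)} = D - 2 = -2 + D$)
$o{\left(X,U \right)} Z = \left(-2 + 5\right) 1784 = 3 \cdot 1784 = 5352$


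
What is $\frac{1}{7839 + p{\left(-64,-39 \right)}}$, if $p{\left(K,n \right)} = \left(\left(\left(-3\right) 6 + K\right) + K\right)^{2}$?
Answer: $\frac{1}{29155} \approx 3.4299 \cdot 10^{-5}$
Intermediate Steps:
$p{\left(K,n \right)} = \left(-18 + 2 K\right)^{2}$ ($p{\left(K,n \right)} = \left(\left(-18 + K\right) + K\right)^{2} = \left(-18 + 2 K\right)^{2}$)
$\frac{1}{7839 + p{\left(-64,-39 \right)}} = \frac{1}{7839 + 4 \left(-9 - 64\right)^{2}} = \frac{1}{7839 + 4 \left(-73\right)^{2}} = \frac{1}{7839 + 4 \cdot 5329} = \frac{1}{7839 + 21316} = \frac{1}{29155}$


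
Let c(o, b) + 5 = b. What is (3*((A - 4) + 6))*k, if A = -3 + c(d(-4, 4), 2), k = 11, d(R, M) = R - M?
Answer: -132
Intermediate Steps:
c(o, b) = -5 + b
A = -6 (A = -3 + (-5 + 2) = -3 - 3 = -6)
(3*((A - 4) + 6))*k = (3*((-6 - 4) + 6))*11 = (3*(-10 + 6))*11 = (3*(-4))*11 = -12*11 = -132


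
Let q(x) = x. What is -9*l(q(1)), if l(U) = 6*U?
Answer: -54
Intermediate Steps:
-9*l(q(1)) = -54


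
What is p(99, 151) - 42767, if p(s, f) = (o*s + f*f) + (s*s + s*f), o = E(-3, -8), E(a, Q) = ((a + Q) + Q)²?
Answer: 40523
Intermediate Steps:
E(a, Q) = (a + 2*Q)² (E(a, Q) = ((Q + a) + Q)² = (a + 2*Q)²)
o = 361 (o = (-3 + 2*(-8))² = (-3 - 16)² = (-19)² = 361)
p(s, f) = f² + s² + 361*s + f*s (p(s, f) = (361*s + f*f) + (s*s + s*f) = (361*s + f²) + (s² + f*s) = (f² + 361*s) + (s² + f*s) = f² + s² + 361*s + f*s)
p(99, 151) - 42767 = (151² + 99² + 361*99 + 151*99) - 42767 = (22801 + 9801 + 35739 + 14949) - 42767 = 83290 - 42767 = 40523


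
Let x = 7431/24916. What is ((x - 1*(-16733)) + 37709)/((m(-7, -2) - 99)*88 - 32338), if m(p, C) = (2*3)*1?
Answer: -1356484303/1009646152 ≈ -1.3435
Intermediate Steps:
m(p, C) = 6 (m(p, C) = 6*1 = 6)
x = 7431/24916 (x = 7431*(1/24916) = 7431/24916 ≈ 0.29824)
((x - 1*(-16733)) + 37709)/((m(-7, -2) - 99)*88 - 32338) = ((7431/24916 - 1*(-16733)) + 37709)/((6 - 99)*88 - 32338) = ((7431/24916 + 16733) + 37709)/(-93*88 - 32338) = (416926859/24916 + 37709)/(-8184 - 32338) = (1356484303/24916)/(-40522) = (1356484303/24916)*(-1/40522) = -1356484303/1009646152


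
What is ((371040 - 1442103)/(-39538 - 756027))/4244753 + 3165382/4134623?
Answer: 10689426386833749239/13962526445741067235 ≈ 0.76558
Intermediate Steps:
((371040 - 1442103)/(-39538 - 756027))/4244753 + 3165382/4134623 = -1071063/(-795565)*(1/4244753) + 3165382*(1/4134623) = -1071063*(-1/795565)*(1/4244753) + 3165382/4134623 = (1071063/795565)*(1/4244753) + 3165382/4134623 = 1071063/3376976920445 + 3165382/4134623 = 10689426386833749239/13962526445741067235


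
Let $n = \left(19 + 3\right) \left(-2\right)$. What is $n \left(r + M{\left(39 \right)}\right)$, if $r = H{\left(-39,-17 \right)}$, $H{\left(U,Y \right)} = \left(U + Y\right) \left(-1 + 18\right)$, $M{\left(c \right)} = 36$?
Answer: $40304$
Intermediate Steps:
$n = -44$ ($n = 22 \left(-2\right) = -44$)
$H{\left(U,Y \right)} = 17 U + 17 Y$ ($H{\left(U,Y \right)} = \left(U + Y\right) 17 = 17 U + 17 Y$)
$r = -952$ ($r = 17 \left(-39\right) + 17 \left(-17\right) = -663 - 289 = -952$)
$n \left(r + M{\left(39 \right)}\right) = - 44 \left(-952 + 36\right) = \left(-44\right) \left(-916\right) = 40304$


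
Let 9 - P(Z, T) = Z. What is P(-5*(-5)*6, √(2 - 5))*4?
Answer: -564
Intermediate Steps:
P(Z, T) = 9 - Z
P(-5*(-5)*6, √(2 - 5))*4 = (9 - (-5*(-5))*6)*4 = (9 - 25*6)*4 = (9 - 1*150)*4 = (9 - 150)*4 = -141*4 = -564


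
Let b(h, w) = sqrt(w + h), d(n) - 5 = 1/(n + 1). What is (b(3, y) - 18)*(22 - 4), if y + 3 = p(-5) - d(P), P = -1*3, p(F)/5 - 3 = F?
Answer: -324 + 9*I*sqrt(58) ≈ -324.0 + 68.542*I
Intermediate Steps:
p(F) = 15 + 5*F
P = -3
d(n) = 5 + 1/(1 + n) (d(n) = 5 + 1/(n + 1) = 5 + 1/(1 + n))
y = -35/2 (y = -3 + ((15 + 5*(-5)) - (6 + 5*(-3))/(1 - 3)) = -3 + ((15 - 25) - (6 - 15)/(-2)) = -3 + (-10 - (-1)*(-9)/2) = -3 + (-10 - 1*9/2) = -3 + (-10 - 9/2) = -3 - 29/2 = -35/2 ≈ -17.500)
b(h, w) = sqrt(h + w)
(b(3, y) - 18)*(22 - 4) = (sqrt(3 - 35/2) - 18)*(22 - 4) = (sqrt(-29/2) - 18)*18 = (I*sqrt(58)/2 - 18)*18 = (-18 + I*sqrt(58)/2)*18 = -324 + 9*I*sqrt(58)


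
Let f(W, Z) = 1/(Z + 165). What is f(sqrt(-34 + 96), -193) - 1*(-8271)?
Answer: 231587/28 ≈ 8271.0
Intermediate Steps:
f(W, Z) = 1/(165 + Z)
f(sqrt(-34 + 96), -193) - 1*(-8271) = 1/(165 - 193) - 1*(-8271) = 1/(-28) + 8271 = -1/28 + 8271 = 231587/28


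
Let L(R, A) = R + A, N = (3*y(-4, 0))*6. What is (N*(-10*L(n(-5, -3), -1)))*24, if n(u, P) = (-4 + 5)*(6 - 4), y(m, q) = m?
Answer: 17280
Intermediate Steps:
N = -72 (N = (3*(-4))*6 = -12*6 = -72)
n(u, P) = 2 (n(u, P) = 1*2 = 2)
L(R, A) = A + R
(N*(-10*L(n(-5, -3), -1)))*24 = -(-720)*(-1 + 2)*24 = -(-720)*24 = -72*(-10)*24 = 720*24 = 17280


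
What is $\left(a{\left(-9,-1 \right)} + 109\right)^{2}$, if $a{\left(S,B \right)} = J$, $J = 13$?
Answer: $14884$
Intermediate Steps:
$a{\left(S,B \right)} = 13$
$\left(a{\left(-9,-1 \right)} + 109\right)^{2} = \left(13 + 109\right)^{2} = 122^{2} = 14884$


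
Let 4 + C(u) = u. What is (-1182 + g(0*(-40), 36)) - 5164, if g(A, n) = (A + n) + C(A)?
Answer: -6314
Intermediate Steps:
C(u) = -4 + u
g(A, n) = -4 + n + 2*A (g(A, n) = (A + n) + (-4 + A) = -4 + n + 2*A)
(-1182 + g(0*(-40), 36)) - 5164 = (-1182 + (-4 + 36 + 2*(0*(-40)))) - 5164 = (-1182 + (-4 + 36 + 2*0)) - 5164 = (-1182 + (-4 + 36 + 0)) - 5164 = (-1182 + 32) - 5164 = -1150 - 5164 = -6314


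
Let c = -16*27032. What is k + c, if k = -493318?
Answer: -925830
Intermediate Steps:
c = -432512
k + c = -493318 - 432512 = -925830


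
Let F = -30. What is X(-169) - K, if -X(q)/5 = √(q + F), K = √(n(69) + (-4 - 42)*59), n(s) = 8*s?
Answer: I*(-√2162 - 5*√199) ≈ -117.03*I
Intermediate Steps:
K = I*√2162 (K = √(8*69 + (-4 - 42)*59) = √(552 - 46*59) = √(552 - 2714) = √(-2162) = I*√2162 ≈ 46.497*I)
X(q) = -5*√(-30 + q) (X(q) = -5*√(q - 30) = -5*√(-30 + q))
X(-169) - K = -5*√(-30 - 169) - I*√2162 = -5*I*√199 - I*√2162 = -I*√2162 - 5*I*√199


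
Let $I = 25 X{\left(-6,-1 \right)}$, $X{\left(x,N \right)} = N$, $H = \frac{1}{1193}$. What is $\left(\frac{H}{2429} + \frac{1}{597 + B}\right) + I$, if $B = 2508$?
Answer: $- \frac{224938591223}{8997659685} \approx -25.0$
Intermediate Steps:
$H = \frac{1}{1193} \approx 0.00083822$
$I = -25$ ($I = 25 \left(-1\right) = -25$)
$\left(\frac{H}{2429} + \frac{1}{597 + B}\right) + I = \left(\frac{1}{1193 \cdot 2429} + \frac{1}{597 + 2508}\right) - 25 = \left(\frac{1}{1193} \cdot \frac{1}{2429} + \frac{1}{3105}\right) - 25 = \left(\frac{1}{2897797} + \frac{1}{3105}\right) - 25 = \frac{2900902}{8997659685} - 25 = - \frac{224938591223}{8997659685}$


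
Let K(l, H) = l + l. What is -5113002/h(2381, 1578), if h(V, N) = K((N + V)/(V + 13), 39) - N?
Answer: 6120263394/1884907 ≈ 3247.0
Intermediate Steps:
K(l, H) = 2*l
h(V, N) = -N + 2*(N + V)/(13 + V) (h(V, N) = 2*((N + V)/(V + 13)) - N = 2*((N + V)/(13 + V)) - N = 2*(N + V)/(13 + V) - N = -N + 2*(N + V)/(13 + V))
-5113002/h(2381, 1578) = -5113002*(13 + 2381)/(-11*1578 + 2*2381 - 1*1578*2381) = -5113002*2394/(-17358 + 4762 - 3757218) = -5113002/((1/2394)*(-3769814)) = -5113002/(-1884907/1197) = -5113002*(-1197/1884907) = 6120263394/1884907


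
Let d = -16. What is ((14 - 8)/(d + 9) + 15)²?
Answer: 9801/49 ≈ 200.02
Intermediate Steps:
((14 - 8)/(d + 9) + 15)² = ((14 - 8)/(-16 + 9) + 15)² = (6/(-7) + 15)² = (6*(-⅐) + 15)² = (-6/7 + 15)² = (99/7)² = 9801/49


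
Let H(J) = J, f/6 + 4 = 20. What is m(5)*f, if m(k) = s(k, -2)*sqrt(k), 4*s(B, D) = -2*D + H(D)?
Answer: 48*sqrt(5) ≈ 107.33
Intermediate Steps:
f = 96 (f = -24 + 6*20 = -24 + 120 = 96)
s(B, D) = -D/4 (s(B, D) = (-2*D + D)/4 = (-D)/4 = -D/4)
m(k) = sqrt(k)/2 (m(k) = (-1/4*(-2))*sqrt(k) = sqrt(k)/2)
m(5)*f = (sqrt(5)/2)*96 = 48*sqrt(5)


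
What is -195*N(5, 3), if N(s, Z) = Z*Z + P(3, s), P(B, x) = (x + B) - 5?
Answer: -2340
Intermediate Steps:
P(B, x) = -5 + B + x (P(B, x) = (B + x) - 5 = -5 + B + x)
N(s, Z) = -2 + s + Z² (N(s, Z) = Z*Z + (-5 + 3 + s) = Z² + (-2 + s) = -2 + s + Z²)
-195*N(5, 3) = -195*(-2 + 5 + 3²) = -195*(-2 + 5 + 9) = -195*12 = -2340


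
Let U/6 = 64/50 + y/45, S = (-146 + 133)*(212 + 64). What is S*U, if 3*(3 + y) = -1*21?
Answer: -569296/25 ≈ -22772.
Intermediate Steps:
y = -10 (y = -3 + (-1*21)/3 = -3 + (⅓)*(-21) = -3 - 7 = -10)
S = -3588 (S = -13*276 = -3588)
U = 476/75 (U = 6*(64/50 - 10/45) = 6*(64*(1/50) - 10*1/45) = 6*(32/25 - 2/9) = 6*(238/225) = 476/75 ≈ 6.3467)
S*U = -3588*476/75 = -569296/25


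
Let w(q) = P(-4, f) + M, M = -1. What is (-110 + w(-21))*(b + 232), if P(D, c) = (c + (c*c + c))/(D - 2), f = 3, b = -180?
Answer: -5902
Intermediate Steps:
P(D, c) = (c² + 2*c)/(-2 + D) (P(D, c) = (c + (c² + c))/(-2 + D) = (c + (c + c²))/(-2 + D) = (c² + 2*c)/(-2 + D))
w(q) = -7/2 (w(q) = 3*(2 + 3)/(-2 - 4) - 1 = 3*5/(-6) - 1 = 3*(-⅙)*5 - 1 = -5/2 - 1 = -7/2)
(-110 + w(-21))*(b + 232) = (-110 - 7/2)*(-180 + 232) = -227/2*52 = -5902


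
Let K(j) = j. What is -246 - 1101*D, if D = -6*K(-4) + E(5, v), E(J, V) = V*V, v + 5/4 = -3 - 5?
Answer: -1933989/16 ≈ -1.2087e+5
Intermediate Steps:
v = -37/4 (v = -5/4 + (-3 - 5) = -5/4 - 8 = -37/4 ≈ -9.2500)
E(J, V) = V²
D = 1753/16 (D = -(-24) + (-37/4)² = -6*(-4) + 1369/16 = 24 + 1369/16 = 1753/16 ≈ 109.56)
-246 - 1101*D = -246 - 1101*1753/16 = -246 - 1930053/16 = -1933989/16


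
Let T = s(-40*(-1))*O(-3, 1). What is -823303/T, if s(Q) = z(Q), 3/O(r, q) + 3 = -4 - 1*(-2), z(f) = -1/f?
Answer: -164660600/3 ≈ -5.4887e+7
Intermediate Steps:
O(r, q) = -⅗ (O(r, q) = 3/(-3 + (-4 - 1*(-2))) = 3/(-3 + (-4 + 2)) = 3/(-3 - 2) = 3/(-5) = 3*(-⅕) = -⅗)
s(Q) = -1/Q
T = 3/200 (T = -1/((-40*(-1)))*(-⅗) = -1/40*(-⅗) = 3/200 ≈ 0.015000)
-823303/T = -823303/3/200 = -823303*200/3 = -164660600/3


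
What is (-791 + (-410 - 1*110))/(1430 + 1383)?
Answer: -1311/2813 ≈ -0.46605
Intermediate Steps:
(-791 + (-410 - 1*110))/(1430 + 1383) = (-791 + (-410 - 110))/2813 = (-791 - 520)/2813 = (1/2813)*(-1311) = -1311/2813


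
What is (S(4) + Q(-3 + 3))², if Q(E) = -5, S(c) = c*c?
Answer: 121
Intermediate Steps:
S(c) = c²
(S(4) + Q(-3 + 3))² = (4² - 5)² = (16 - 5)² = 11² = 121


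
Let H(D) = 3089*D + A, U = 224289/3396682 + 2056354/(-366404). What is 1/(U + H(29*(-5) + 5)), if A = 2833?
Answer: -155569733941/66837820908898841 ≈ -2.3276e-6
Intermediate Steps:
U = -862825028834/155569733941 (U = 224289*(1/3396682) + 2056354*(-1/366404) = 224289/3396682 - 1028177/183202 = -862825028834/155569733941 ≈ -5.5462)
H(D) = 2833 + 3089*D (H(D) = 3089*D + 2833 = 2833 + 3089*D)
1/(U + H(29*(-5) + 5)) = 1/(-862825028834/155569733941 + (2833 + 3089*(29*(-5) + 5))) = 1/(-862825028834/155569733941 + (2833 + 3089*(-145 + 5))) = 1/(-862825028834/155569733941 + (2833 + 3089*(-140))) = 1/(-862825028834/155569733941 + (2833 - 432460)) = 1/(-862825028834/155569733941 - 429627) = 1/(-66837820908898841/155569733941) = -155569733941/66837820908898841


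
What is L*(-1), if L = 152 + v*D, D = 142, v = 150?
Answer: -21452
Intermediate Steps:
L = 21452 (L = 152 + 150*142 = 152 + 21300 = 21452)
L*(-1) = 21452*(-1) = -21452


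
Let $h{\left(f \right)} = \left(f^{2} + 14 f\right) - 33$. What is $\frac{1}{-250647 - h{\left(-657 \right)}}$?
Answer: $- \frac{1}{673065} \approx -1.4857 \cdot 10^{-6}$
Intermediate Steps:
$h{\left(f \right)} = -33 + f^{2} + 14 f$
$\frac{1}{-250647 - h{\left(-657 \right)}} = \frac{1}{-250647 - \left(-33 + \left(-657\right)^{2} + 14 \left(-657\right)\right)} = \frac{1}{-250647 - \left(-33 + 431649 - 9198\right)} = \frac{1}{-250647 - 422418} = \frac{1}{-673065} = - \frac{1}{673065}$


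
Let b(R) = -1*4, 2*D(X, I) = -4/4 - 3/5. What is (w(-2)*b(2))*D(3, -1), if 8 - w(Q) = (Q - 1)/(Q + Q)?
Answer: 116/5 ≈ 23.200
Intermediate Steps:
D(X, I) = -⅘ (D(X, I) = (-4/4 - 3/5)/2 = (-4*¼ - 3*⅕)/2 = (-1 - ⅗)/2 = (½)*(-8/5) = -⅘)
w(Q) = 8 - (-1 + Q)/(2*Q) (w(Q) = 8 - (Q - 1)/(Q + Q) = 8 - (-1 + Q)/(2*Q))
b(R) = -4
(w(-2)*b(2))*D(3, -1) = (((½)*(1 + 15*(-2))/(-2))*(-4))*(-⅘) = (((½)*(-½)*(1 - 30))*(-4))*(-⅘) = (((½)*(-½)*(-29))*(-4))*(-⅘) = ((29/4)*(-4))*(-⅘) = -29*(-⅘) = 116/5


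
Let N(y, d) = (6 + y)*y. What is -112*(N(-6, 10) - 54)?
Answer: 6048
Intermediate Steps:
N(y, d) = y*(6 + y)
-112*(N(-6, 10) - 54) = -112*(-6*(6 - 6) - 54) = -112*(-6*0 - 54) = -112*(0 - 54) = -112*(-54) = 6048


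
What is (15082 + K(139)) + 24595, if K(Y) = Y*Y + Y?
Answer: 59137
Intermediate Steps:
K(Y) = Y + Y² (K(Y) = Y² + Y = Y + Y²)
(15082 + K(139)) + 24595 = (15082 + 139*(1 + 139)) + 24595 = (15082 + 139*140) + 24595 = (15082 + 19460) + 24595 = 34542 + 24595 = 59137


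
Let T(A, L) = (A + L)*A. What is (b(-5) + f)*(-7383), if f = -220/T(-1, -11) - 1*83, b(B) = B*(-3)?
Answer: 637399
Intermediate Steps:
b(B) = -3*B
T(A, L) = A*(A + L)
f = -304/3 (f = -220*(-1/(-1 - 11)) - 1*83 = -220/((-1*(-12))) - 83 = -220/12 - 83 = -220*1/12 - 83 = -55/3 - 83 = -304/3 ≈ -101.33)
(b(-5) + f)*(-7383) = (-3*(-5) - 304/3)*(-7383) = (15 - 304/3)*(-7383) = -259/3*(-7383) = 637399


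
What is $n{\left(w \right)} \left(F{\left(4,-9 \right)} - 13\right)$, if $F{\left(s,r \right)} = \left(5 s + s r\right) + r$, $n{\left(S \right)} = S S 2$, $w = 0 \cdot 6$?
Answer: $0$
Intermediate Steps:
$w = 0$
$n{\left(S \right)} = 2 S^{2}$ ($n{\left(S \right)} = S^{2} \cdot 2 = 2 S^{2}$)
$F{\left(s,r \right)} = r + 5 s + r s$ ($F{\left(s,r \right)} = \left(5 s + r s\right) + r = r + 5 s + r s$)
$n{\left(w \right)} \left(F{\left(4,-9 \right)} - 13\right) = 2 \cdot 0^{2} \left(\left(-9 + 5 \cdot 4 - 36\right) - 13\right) = 2 \cdot 0 \left(\left(-9 + 20 - 36\right) - 13\right) = 0 \left(-25 - 13\right) = 0 \left(-38\right) = 0$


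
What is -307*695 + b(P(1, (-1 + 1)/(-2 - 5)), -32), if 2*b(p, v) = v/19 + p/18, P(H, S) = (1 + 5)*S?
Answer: -4053951/19 ≈ -2.1337e+5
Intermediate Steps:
P(H, S) = 6*S
b(p, v) = p/36 + v/38 (b(p, v) = (v/19 + p/18)/2 = (p/18 + v/19)/2 = p/36 + v/38)
-307*695 + b(P(1, (-1 + 1)/(-2 - 5)), -32) = -307*695 + ((6*((-1 + 1)/(-2 - 5)))/36 + (1/38)*(-32)) = -213365 + ((6*(0/(-7)))/36 - 16/19) = -213365 + ((6*(0*(-⅐)))/36 - 16/19) = -213365 + ((6*0)/36 - 16/19) = -213365 + ((1/36)*0 - 16/19) = -213365 + (0 - 16/19) = -213365 - 16/19 = -4053951/19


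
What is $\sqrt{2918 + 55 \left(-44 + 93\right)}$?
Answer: $\sqrt{5613} \approx 74.92$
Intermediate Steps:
$\sqrt{2918 + 55 \left(-44 + 93\right)} = \sqrt{2918 + 55 \cdot 49} = \sqrt{2918 + 2695} = \sqrt{5613}$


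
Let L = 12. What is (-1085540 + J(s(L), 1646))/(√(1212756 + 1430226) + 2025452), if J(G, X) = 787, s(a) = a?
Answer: -1098557566678/2051226580661 + 1084753*√2642982/4102453161322 ≈ -0.53513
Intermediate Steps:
(-1085540 + J(s(L), 1646))/(√(1212756 + 1430226) + 2025452) = (-1085540 + 787)/(√(1212756 + 1430226) + 2025452) = -1084753/(√2642982 + 2025452) = -1084753/(2025452 + √2642982)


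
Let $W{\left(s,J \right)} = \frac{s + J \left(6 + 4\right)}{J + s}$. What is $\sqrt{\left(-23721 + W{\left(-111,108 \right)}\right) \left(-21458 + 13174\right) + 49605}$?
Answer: $\sqrt{199230101} \approx 14115.0$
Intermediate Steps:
$W{\left(s,J \right)} = \frac{s + 10 J}{J + s}$ ($W{\left(s,J \right)} = \frac{s + J 10}{J + s} = \frac{s + 10 J}{J + s}$)
$\sqrt{\left(-23721 + W{\left(-111,108 \right)}\right) \left(-21458 + 13174\right) + 49605} = \sqrt{\left(-23721 + \frac{-111 + 10 \cdot 108}{108 - 111}\right) \left(-21458 + 13174\right) + 49605} = \sqrt{\left(-23721 + \frac{-111 + 1080}{-3}\right) \left(-8284\right) + 49605} = \sqrt{\left(-23721 - 323\right) \left(-8284\right) + 49605} = \sqrt{\left(-24044\right) \left(-8284\right) + 49605} = \sqrt{199180496 + 49605} = \sqrt{199230101}$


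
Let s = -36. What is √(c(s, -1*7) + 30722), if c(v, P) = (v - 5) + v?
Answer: 3*√3405 ≈ 175.06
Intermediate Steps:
c(v, P) = -5 + 2*v (c(v, P) = (-5 + v) + v = -5 + 2*v)
√(c(s, -1*7) + 30722) = √((-5 + 2*(-36)) + 30722) = √((-5 - 72) + 30722) = √(-77 + 30722) = √30645 = 3*√3405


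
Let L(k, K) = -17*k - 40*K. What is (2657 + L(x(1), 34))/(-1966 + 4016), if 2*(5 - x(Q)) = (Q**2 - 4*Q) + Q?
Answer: 239/410 ≈ 0.58293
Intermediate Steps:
x(Q) = 5 - Q**2/2 + 3*Q/2 (x(Q) = 5 - ((Q**2 - 4*Q) + Q)/2 = 5 - (Q**2 - 3*Q)/2 = 5 + (-Q**2/2 + 3*Q/2) = 5 - Q**2/2 + 3*Q/2)
L(k, K) = -40*K - 17*k
(2657 + L(x(1), 34))/(-1966 + 4016) = (2657 + (-40*34 - 17*(5 - 1/2*1**2 + (3/2)*1)))/(-1966 + 4016) = (2657 + (-1360 - 17*(5 - 1/2*1 + 3/2)))/2050 = (2657 + (-1360 - 17*(5 - 1/2 + 3/2)))*(1/2050) = (2657 + (-1360 - 17*6))*(1/2050) = (2657 + (-1360 - 102))*(1/2050) = (2657 - 1462)*(1/2050) = 1195*(1/2050) = 239/410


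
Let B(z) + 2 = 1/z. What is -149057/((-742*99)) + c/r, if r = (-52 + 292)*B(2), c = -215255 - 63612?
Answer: 380345789/489720 ≈ 776.66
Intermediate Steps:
B(z) = -2 + 1/z
c = -278867
r = -360 (r = (-52 + 292)*(-2 + 1/2) = 240*(-2 + 1/2) = 240*(-3/2) = -360)
-149057/((-742*99)) + c/r = -149057/((-742*99)) - 278867/(-360) = -149057/(-73458) - 278867*(-1/360) = -149057*(-1/73458) + 278867/360 = 149057/73458 + 278867/360 = 380345789/489720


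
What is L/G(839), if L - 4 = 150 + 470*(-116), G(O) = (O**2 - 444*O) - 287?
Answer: -27183/165559 ≈ -0.16419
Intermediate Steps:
G(O) = -287 + O**2 - 444*O
L = -54366 (L = 4 + (150 + 470*(-116)) = 4 + (150 - 54520) = 4 - 54370 = -54366)
L/G(839) = -54366/(-287 + 839**2 - 444*839) = -54366/(-287 + 703921 - 372516) = -54366/331118 = -54366*1/331118 = -27183/165559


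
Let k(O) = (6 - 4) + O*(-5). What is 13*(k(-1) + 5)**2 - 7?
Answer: 1865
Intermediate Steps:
k(O) = 2 - 5*O
13*(k(-1) + 5)**2 - 7 = 13*((2 - 5*(-1)) + 5)**2 - 7 = 13*((2 + 5) + 5)**2 - 7 = 13*(7 + 5)**2 - 7 = 13*12**2 - 7 = 13*144 - 7 = 1872 - 7 = 1865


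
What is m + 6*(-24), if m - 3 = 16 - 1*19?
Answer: -144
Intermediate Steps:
m = 0 (m = 3 + (16 - 1*19) = 3 + (16 - 19) = 3 - 3 = 0)
m + 6*(-24) = 0 + 6*(-24) = 0 - 144 = -144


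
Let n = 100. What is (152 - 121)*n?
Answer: 3100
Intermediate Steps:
(152 - 121)*n = (152 - 121)*100 = 31*100 = 3100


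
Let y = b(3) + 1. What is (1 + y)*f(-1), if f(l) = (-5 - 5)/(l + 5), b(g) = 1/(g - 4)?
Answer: -5/2 ≈ -2.5000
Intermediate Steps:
b(g) = 1/(-4 + g)
y = 0 (y = 1/(-4 + 3) + 1 = 1/(-1) + 1 = -1 + 1 = 0)
f(l) = -10/(5 + l)
(1 + y)*f(-1) = (1 + 0)*(-10/(5 - 1)) = 1*(-10/4) = 1*(-10*¼) = 1*(-5/2) = -5/2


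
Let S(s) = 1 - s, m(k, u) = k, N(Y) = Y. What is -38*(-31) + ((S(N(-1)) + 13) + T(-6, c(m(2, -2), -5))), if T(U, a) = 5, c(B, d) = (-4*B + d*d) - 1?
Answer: 1198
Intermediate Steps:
c(B, d) = -1 + d**2 - 4*B (c(B, d) = (-4*B + d**2) - 1 = (d**2 - 4*B) - 1 = -1 + d**2 - 4*B)
-38*(-31) + ((S(N(-1)) + 13) + T(-6, c(m(2, -2), -5))) = -38*(-31) + (((1 - 1*(-1)) + 13) + 5) = 1178 + (((1 + 1) + 13) + 5) = 1178 + ((2 + 13) + 5) = 1178 + (15 + 5) = 1178 + 20 = 1198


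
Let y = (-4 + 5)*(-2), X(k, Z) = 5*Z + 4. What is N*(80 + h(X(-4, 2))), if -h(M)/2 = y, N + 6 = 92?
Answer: 7224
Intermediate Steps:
N = 86 (N = -6 + 92 = 86)
X(k, Z) = 4 + 5*Z
y = -2 (y = 1*(-2) = -2)
h(M) = 4 (h(M) = -2*(-2) = 4)
N*(80 + h(X(-4, 2))) = 86*(80 + 4) = 86*84 = 7224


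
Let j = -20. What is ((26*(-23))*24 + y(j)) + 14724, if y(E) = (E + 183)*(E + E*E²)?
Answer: -1306888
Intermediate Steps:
y(E) = (183 + E)*(E + E³)
((26*(-23))*24 + y(j)) + 14724 = ((26*(-23))*24 - 20*(183 - 20 + (-20)³ + 183*(-20)²)) + 14724 = (-598*24 - 20*(183 - 20 - 8000 + 183*400)) + 14724 = (-14352 - 20*(183 - 20 - 8000 + 73200)) + 14724 = (-14352 - 20*65363) + 14724 = (-14352 - 1307260) + 14724 = -1321612 + 14724 = -1306888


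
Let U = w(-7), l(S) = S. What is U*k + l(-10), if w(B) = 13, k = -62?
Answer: -816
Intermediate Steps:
U = 13
U*k + l(-10) = 13*(-62) - 10 = -806 - 10 = -816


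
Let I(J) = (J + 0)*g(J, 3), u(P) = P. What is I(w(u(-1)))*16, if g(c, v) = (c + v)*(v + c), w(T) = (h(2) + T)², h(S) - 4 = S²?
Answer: 2119936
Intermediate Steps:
h(S) = 4 + S²
w(T) = (8 + T)² (w(T) = ((4 + 2²) + T)² = ((4 + 4) + T)² = (8 + T)²)
g(c, v) = (c + v)² (g(c, v) = (c + v)*(c + v) = (c + v)²)
I(J) = J*(3 + J)² (I(J) = (J + 0)*(J + 3)² = J*(3 + J)²)
I(w(u(-1)))*16 = ((8 - 1)²*(3 + (8 - 1)²)²)*16 = (7²*(3 + 7²)²)*16 = (49*(3 + 49)²)*16 = (49*52²)*16 = (49*2704)*16 = 132496*16 = 2119936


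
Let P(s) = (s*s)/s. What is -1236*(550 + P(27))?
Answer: -713172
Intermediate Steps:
P(s) = s (P(s) = s²/s = s)
-1236*(550 + P(27)) = -1236*(550 + 27) = -1236*577 = -713172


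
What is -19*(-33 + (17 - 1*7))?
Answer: 437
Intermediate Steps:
-19*(-33 + (17 - 1*7)) = -19*(-33 + (17 - 7)) = -19*(-33 + 10) = -19*(-23) = 437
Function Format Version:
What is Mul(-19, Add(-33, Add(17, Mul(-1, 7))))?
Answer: 437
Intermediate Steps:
Mul(-19, Add(-33, Add(17, Mul(-1, 7)))) = Mul(-19, Add(-33, Add(17, -7))) = Mul(-19, Add(-33, 10)) = Mul(-19, -23) = 437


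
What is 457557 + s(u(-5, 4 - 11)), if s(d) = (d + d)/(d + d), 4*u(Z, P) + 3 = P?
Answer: 457558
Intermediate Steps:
u(Z, P) = -¾ + P/4
s(d) = 1 (s(d) = (2*d)/((2*d)) = (2*d)*(1/(2*d)) = 1)
457557 + s(u(-5, 4 - 11)) = 457557 + 1 = 457558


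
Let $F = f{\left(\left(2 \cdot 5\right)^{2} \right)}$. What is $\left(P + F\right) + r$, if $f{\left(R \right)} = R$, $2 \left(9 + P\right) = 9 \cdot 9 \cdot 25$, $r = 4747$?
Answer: $\frac{11701}{2} \approx 5850.5$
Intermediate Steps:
$P = \frac{2007}{2}$ ($P = -9 + \frac{9 \cdot 9 \cdot 25}{2} = -9 + \frac{81 \cdot 25}{2} = -9 + \frac{1}{2} \cdot 2025 = -9 + \frac{2025}{2} = \frac{2007}{2} \approx 1003.5$)
$F = 100$ ($F = \left(2 \cdot 5\right)^{2} = 10^{2} = 100$)
$\left(P + F\right) + r = \left(\frac{2007}{2} + 100\right) + 4747 = \frac{2207}{2} + 4747 = \frac{11701}{2}$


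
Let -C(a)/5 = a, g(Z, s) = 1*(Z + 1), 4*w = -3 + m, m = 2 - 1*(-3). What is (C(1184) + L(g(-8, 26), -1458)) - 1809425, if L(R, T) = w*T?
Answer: -1816074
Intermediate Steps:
m = 5 (m = 2 + 3 = 5)
w = 1/2 (w = (-3 + 5)/4 = (1/4)*2 = 1/2 ≈ 0.50000)
g(Z, s) = 1 + Z (g(Z, s) = 1*(1 + Z) = 1 + Z)
C(a) = -5*a
L(R, T) = T/2
(C(1184) + L(g(-8, 26), -1458)) - 1809425 = (-5*1184 + (1/2)*(-1458)) - 1809425 = (-5920 - 729) - 1809425 = -6649 - 1809425 = -1816074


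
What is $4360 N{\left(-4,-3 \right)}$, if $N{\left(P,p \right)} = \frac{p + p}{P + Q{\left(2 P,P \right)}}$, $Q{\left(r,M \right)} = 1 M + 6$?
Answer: $13080$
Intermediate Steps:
$Q{\left(r,M \right)} = 6 + M$ ($Q{\left(r,M \right)} = M + 6 = 6 + M$)
$N{\left(P,p \right)} = \frac{2 p}{6 + 2 P}$ ($N{\left(P,p \right)} = \frac{p + p}{P + \left(6 + P\right)} = \frac{2 p}{6 + 2 P}$)
$4360 N{\left(-4,-3 \right)} = 4360 \left(- \frac{3}{3 - 4}\right) = 4360 \left(- \frac{3}{-1}\right) = 4360 \left(\left(-3\right) \left(-1\right)\right) = 4360 \cdot 3 = 13080$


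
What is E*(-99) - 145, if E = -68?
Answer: 6587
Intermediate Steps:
E*(-99) - 145 = -68*(-99) - 145 = 6732 - 145 = 6587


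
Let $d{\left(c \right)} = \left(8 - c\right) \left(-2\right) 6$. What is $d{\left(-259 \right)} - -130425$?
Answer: $127221$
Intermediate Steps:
$d{\left(c \right)} = -96 + 12 c$ ($d{\left(c \right)} = \left(-16 + 2 c\right) 6 = -96 + 12 c$)
$d{\left(-259 \right)} - -130425 = \left(-96 + 12 \left(-259\right)\right) - -130425 = \left(-96 - 3108\right) + 130425 = -3204 + 130425 = 127221$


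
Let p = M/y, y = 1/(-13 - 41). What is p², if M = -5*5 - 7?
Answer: 2985984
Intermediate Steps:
y = -1/54 (y = 1/(-54) = -1/54 ≈ -0.018519)
M = -32 (M = -25 - 7 = -32)
p = 1728 (p = -32/(-1/54) = -32*(-54) = 1728)
p² = 1728² = 2985984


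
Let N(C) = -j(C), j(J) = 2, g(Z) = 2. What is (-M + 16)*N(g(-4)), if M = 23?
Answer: 14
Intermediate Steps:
N(C) = -2 (N(C) = -1*2 = -2)
(-M + 16)*N(g(-4)) = (-1*23 + 16)*(-2) = (-23 + 16)*(-2) = -7*(-2) = 14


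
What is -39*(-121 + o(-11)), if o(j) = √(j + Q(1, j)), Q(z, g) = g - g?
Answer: 4719 - 39*I*√11 ≈ 4719.0 - 129.35*I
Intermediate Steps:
Q(z, g) = 0
o(j) = √j (o(j) = √(j + 0) = √j)
-39*(-121 + o(-11)) = -39*(-121 + √(-11)) = -39*(-121 + I*√11) = 4719 - 39*I*√11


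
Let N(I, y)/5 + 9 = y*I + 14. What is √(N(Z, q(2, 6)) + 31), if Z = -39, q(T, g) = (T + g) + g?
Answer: I*√2674 ≈ 51.711*I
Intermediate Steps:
q(T, g) = T + 2*g
N(I, y) = 25 + 5*I*y (N(I, y) = -45 + 5*(y*I + 14) = -45 + 5*(I*y + 14) = -45 + 5*(14 + I*y) = -45 + (70 + 5*I*y) = 25 + 5*I*y)
√(N(Z, q(2, 6)) + 31) = √((25 + 5*(-39)*(2 + 2*6)) + 31) = √((25 + 5*(-39)*(2 + 12)) + 31) = √((25 + 5*(-39)*14) + 31) = √((25 - 2730) + 31) = √(-2705 + 31) = √(-2674) = I*√2674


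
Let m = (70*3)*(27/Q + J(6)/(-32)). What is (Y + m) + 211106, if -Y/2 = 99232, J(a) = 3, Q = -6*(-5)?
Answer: 204981/16 ≈ 12811.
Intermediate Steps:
Q = 30
Y = -198464 (Y = -2*99232 = -198464)
m = 2709/16 (m = (70*3)*(27/30 + 3/(-32)) = 210*(27*(1/30) + 3*(-1/32)) = 210*(9/10 - 3/32) = 210*(129/160) = 2709/16 ≈ 169.31)
(Y + m) + 211106 = (-198464 + 2709/16) + 211106 = -3172715/16 + 211106 = 204981/16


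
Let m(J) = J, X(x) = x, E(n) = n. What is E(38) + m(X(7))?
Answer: 45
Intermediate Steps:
E(38) + m(X(7)) = 38 + 7 = 45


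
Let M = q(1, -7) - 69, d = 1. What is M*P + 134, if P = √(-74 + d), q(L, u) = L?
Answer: 134 - 68*I*√73 ≈ 134.0 - 580.99*I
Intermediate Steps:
M = -68 (M = 1 - 69 = -68)
P = I*√73 (P = √(-74 + 1) = √(-73) = I*√73 ≈ 8.544*I)
M*P + 134 = -68*I*√73 + 134 = 134 - 68*I*√73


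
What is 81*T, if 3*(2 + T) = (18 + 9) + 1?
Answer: 594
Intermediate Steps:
T = 22/3 (T = -2 + ((18 + 9) + 1)/3 = -2 + (27 + 1)/3 = -2 + (⅓)*28 = -2 + 28/3 = 22/3 ≈ 7.3333)
81*T = 81*(22/3) = 594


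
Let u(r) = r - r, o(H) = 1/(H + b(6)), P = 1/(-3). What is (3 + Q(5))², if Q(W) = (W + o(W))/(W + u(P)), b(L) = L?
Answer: 48841/3025 ≈ 16.146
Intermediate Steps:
P = -⅓ ≈ -0.33333
o(H) = 1/(6 + H) (o(H) = 1/(H + 6) = 1/(6 + H))
u(r) = 0
Q(W) = (W + 1/(6 + W))/W (Q(W) = (W + 1/(6 + W))/(W + 0) = (W + 1/(6 + W))/W)
(3 + Q(5))² = (3 + (1 + 5*(6 + 5))/(5*(6 + 5)))² = (3 + (⅕)*(1 + 5*11)/11)² = (3 + (⅕)*(1/11)*(1 + 55))² = (3 + (⅕)*(1/11)*56)² = (3 + 56/55)² = (221/55)² = 48841/3025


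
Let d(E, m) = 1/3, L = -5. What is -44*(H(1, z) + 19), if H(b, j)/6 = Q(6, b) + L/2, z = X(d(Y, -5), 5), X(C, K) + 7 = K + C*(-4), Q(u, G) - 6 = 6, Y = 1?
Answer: -3344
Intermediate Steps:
d(E, m) = 1/3
Q(u, G) = 12 (Q(u, G) = 6 + 6 = 12)
X(C, K) = -7 + K - 4*C (X(C, K) = -7 + (K + C*(-4)) = -7 + (K - 4*C) = -7 + K - 4*C)
z = -10/3 (z = -7 + 5 - 4*1/3 = -7 + 5 - 4/3 = -10/3 ≈ -3.3333)
H(b, j) = 57 (H(b, j) = 6*(12 - 5/2) = 6*(19/2) = 57)
-44*(H(1, z) + 19) = -44*(57 + 19) = -44*76 = -3344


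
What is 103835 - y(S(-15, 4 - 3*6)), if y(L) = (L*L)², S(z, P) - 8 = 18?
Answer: -353141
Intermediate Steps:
S(z, P) = 26 (S(z, P) = 8 + 18 = 26)
y(L) = L⁴ (y(L) = (L²)² = L⁴)
103835 - y(S(-15, 4 - 3*6)) = 103835 - 1*26⁴ = 103835 - 1*456976 = 103835 - 456976 = -353141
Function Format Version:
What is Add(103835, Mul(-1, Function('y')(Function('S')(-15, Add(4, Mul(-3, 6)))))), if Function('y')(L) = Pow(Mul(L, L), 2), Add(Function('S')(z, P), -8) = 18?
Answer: -353141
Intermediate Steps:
Function('S')(z, P) = 26 (Function('S')(z, P) = Add(8, 18) = 26)
Function('y')(L) = Pow(L, 4) (Function('y')(L) = Pow(Pow(L, 2), 2) = Pow(L, 4))
Add(103835, Mul(-1, Function('y')(Function('S')(-15, Add(4, Mul(-3, 6)))))) = Add(103835, Mul(-1, Pow(26, 4))) = Add(103835, Mul(-1, 456976)) = Add(103835, -456976) = -353141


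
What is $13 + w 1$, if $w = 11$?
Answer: $24$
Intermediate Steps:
$13 + w 1 = 13 + 11 \cdot 1 = 13 + 11 = 24$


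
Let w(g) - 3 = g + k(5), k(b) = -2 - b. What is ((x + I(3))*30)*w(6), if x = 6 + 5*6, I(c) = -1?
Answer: 2100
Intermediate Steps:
x = 36 (x = 6 + 30 = 36)
w(g) = -4 + g (w(g) = 3 + (g + (-2 - 1*5)) = 3 + (g + (-2 - 5)) = 3 + (g - 7) = 3 + (-7 + g) = -4 + g)
((x + I(3))*30)*w(6) = ((36 - 1)*30)*(-4 + 6) = (35*30)*2 = 1050*2 = 2100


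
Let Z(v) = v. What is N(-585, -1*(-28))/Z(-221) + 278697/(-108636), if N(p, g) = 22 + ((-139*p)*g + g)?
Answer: -82470547119/8002852 ≈ -10305.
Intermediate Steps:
N(p, g) = 22 + g - 139*g*p (N(p, g) = 22 + (-139*g*p + g) = 22 + (g - 139*g*p) = 22 + g - 139*g*p)
N(-585, -1*(-28))/Z(-221) + 278697/(-108636) = (22 - 1*(-28) - 139*(-1*(-28))*(-585))/(-221) + 278697/(-108636) = (22 + 28 - 139*28*(-585))*(-1/221) + 278697*(-1/108636) = (22 + 28 + 2276820)*(-1/221) - 92899/36212 = 2276870*(-1/221) - 92899/36212 = -2276870/221 - 92899/36212 = -82470547119/8002852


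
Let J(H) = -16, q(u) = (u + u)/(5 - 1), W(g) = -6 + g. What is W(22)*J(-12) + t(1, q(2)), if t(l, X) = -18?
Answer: -274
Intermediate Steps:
q(u) = u/2 (q(u) = (2*u)/4 = (2*u)*(¼) = u/2)
W(22)*J(-12) + t(1, q(2)) = (-6 + 22)*(-16) - 18 = 16*(-16) - 18 = -256 - 18 = -274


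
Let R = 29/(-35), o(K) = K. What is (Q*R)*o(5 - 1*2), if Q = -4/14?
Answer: 174/245 ≈ 0.71020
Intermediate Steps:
Q = -2/7 (Q = -4*1/14 = -2/7 ≈ -0.28571)
R = -29/35 (R = 29*(-1/35) = -29/35 ≈ -0.82857)
(Q*R)*o(5 - 1*2) = (-2/7*(-29/35))*(5 - 1*2) = 58*(5 - 2)/245 = (58/245)*3 = 174/245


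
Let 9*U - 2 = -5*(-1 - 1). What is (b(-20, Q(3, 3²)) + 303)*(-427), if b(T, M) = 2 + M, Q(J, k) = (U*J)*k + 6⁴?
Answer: -698999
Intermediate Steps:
U = 4/3 (U = 2/9 + (-5*(-1 - 1))/9 = 2/9 + (-5*(-2))/9 = 2/9 + (⅑)*10 = 2/9 + 10/9 = 4/3 ≈ 1.3333)
Q(J, k) = 1296 + 4*J*k/3 (Q(J, k) = (4*J/3)*k + 6⁴ = 4*J*k/3 + 1296 = 1296 + 4*J*k/3)
(b(-20, Q(3, 3²)) + 303)*(-427) = ((2 + (1296 + (4/3)*3*3²)) + 303)*(-427) = ((2 + (1296 + (4/3)*3*9)) + 303)*(-427) = ((2 + (1296 + 36)) + 303)*(-427) = ((2 + 1332) + 303)*(-427) = (1334 + 303)*(-427) = 1637*(-427) = -698999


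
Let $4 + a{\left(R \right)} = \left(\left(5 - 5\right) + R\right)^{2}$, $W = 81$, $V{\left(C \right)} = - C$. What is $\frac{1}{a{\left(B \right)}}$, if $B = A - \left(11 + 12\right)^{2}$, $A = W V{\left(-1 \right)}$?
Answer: $\frac{1}{200700} \approx 4.9826 \cdot 10^{-6}$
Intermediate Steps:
$A = 81$ ($A = 81 \left(\left(-1\right) \left(-1\right)\right) = 81 \cdot 1 = 81$)
$B = -448$ ($B = 81 - \left(11 + 12\right)^{2} = 81 - 23^{2} = 81 - 529 = -448$)
$a{\left(R \right)} = -4 + R^{2}$ ($a{\left(R \right)} = -4 + \left(\left(5 - 5\right) + R\right)^{2} = -4 + \left(0 + R\right)^{2} = -4 + R^{2}$)
$\frac{1}{a{\left(B \right)}} = \frac{1}{-4 + \left(-448\right)^{2}} = \frac{1}{-4 + 200704} = \frac{1}{200700}$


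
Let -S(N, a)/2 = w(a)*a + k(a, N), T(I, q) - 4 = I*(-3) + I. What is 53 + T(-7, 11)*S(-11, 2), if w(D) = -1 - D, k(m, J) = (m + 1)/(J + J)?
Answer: 3013/11 ≈ 273.91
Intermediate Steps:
k(m, J) = (1 + m)/(2*J) (k(m, J) = (1 + m)/((2*J)) = (1 + m)*(1/(2*J)) = (1 + m)/(2*J))
T(I, q) = 4 - 2*I (T(I, q) = 4 + (I*(-3) + I) = 4 + (-3*I + I) = 4 - 2*I)
S(N, a) = -(1 + a)/N - 2*a*(-1 - a) (S(N, a) = -2*((-1 - a)*a + (1 + a)/(2*N)) = -2*(a*(-1 - a) + (1 + a)/(2*N)) = -(1 + a)/N - 2*a*(-1 - a))
53 + T(-7, 11)*S(-11, 2) = 53 + (4 - 2*(-7))*((-1 - 1*2 + 2*(-11)*2*(1 + 2))/(-11)) = 53 + (4 + 14)*(-(-1 - 2 + 2*(-11)*2*3)/11) = 53 + 18*(-(-1 - 2 - 132)/11) = 53 + 18*(-1/11*(-135)) = 53 + 18*(135/11) = 53 + 2430/11 = 3013/11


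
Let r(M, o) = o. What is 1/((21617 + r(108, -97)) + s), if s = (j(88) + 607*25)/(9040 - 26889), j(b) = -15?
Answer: 17849/384095320 ≈ 4.6470e-5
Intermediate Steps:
s = -15160/17849 (s = (-15 + 607*25)/(9040 - 26889) = (-15 + 15175)/(-17849) = 15160*(-1/17849) = -15160/17849 ≈ -0.84935)
1/((21617 + r(108, -97)) + s) = 1/((21617 - 97) - 15160/17849) = 1/(21520 - 15160/17849) = 1/(384095320/17849) = 17849/384095320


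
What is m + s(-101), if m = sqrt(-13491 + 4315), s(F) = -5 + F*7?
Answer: -712 + 2*I*sqrt(2294) ≈ -712.0 + 95.791*I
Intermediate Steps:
s(F) = -5 + 7*F
m = 2*I*sqrt(2294) (m = sqrt(-9176) = 2*I*sqrt(2294) ≈ 95.792*I)
m + s(-101) = 2*I*sqrt(2294) + (-5 + 7*(-101)) = 2*I*sqrt(2294) + (-5 - 707) = 2*I*sqrt(2294) - 712 = -712 + 2*I*sqrt(2294)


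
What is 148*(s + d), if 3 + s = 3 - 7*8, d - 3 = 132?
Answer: 11692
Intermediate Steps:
d = 135 (d = 3 + 132 = 135)
s = -56 (s = -3 + (3 - 7*8) = -3 + (3 - 56) = -3 - 53 = -56)
148*(s + d) = 148*(-56 + 135) = 148*79 = 11692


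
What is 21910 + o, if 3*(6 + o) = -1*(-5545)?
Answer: 71257/3 ≈ 23752.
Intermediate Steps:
o = 5527/3 (o = -6 + (-1*(-5545))/3 = -6 + (⅓)*5545 = -6 + 5545/3 = 5527/3 ≈ 1842.3)
21910 + o = 21910 + 5527/3 = 71257/3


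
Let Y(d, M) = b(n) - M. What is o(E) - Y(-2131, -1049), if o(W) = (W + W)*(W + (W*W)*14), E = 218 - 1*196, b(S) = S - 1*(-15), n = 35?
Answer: 298013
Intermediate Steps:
b(S) = 15 + S (b(S) = S + 15 = 15 + S)
E = 22 (E = 218 - 196 = 22)
Y(d, M) = 50 - M (Y(d, M) = (15 + 35) - M = 50 - M)
o(W) = 2*W*(W + 14*W**2) (o(W) = (2*W)*(W + W**2*14) = (2*W)*(W + 14*W**2) = 2*W*(W + 14*W**2))
o(E) - Y(-2131, -1049) = 22**2*(2 + 28*22) - (50 - 1*(-1049)) = 484*(2 + 616) - (50 + 1049) = 484*618 - 1*1099 = 299112 - 1099 = 298013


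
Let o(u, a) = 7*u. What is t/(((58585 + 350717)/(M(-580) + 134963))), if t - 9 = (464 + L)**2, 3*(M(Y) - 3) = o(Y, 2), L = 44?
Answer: 51722732587/613953 ≈ 84245.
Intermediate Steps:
M(Y) = 3 + 7*Y/3 (M(Y) = 3 + (7*Y)/3 = 3 + 7*Y/3)
t = 258073 (t = 9 + (464 + 44)**2 = 9 + 508**2 = 9 + 258064 = 258073)
t/(((58585 + 350717)/(M(-580) + 134963))) = 258073/(((58585 + 350717)/((3 + (7/3)*(-580)) + 134963))) = 258073/((409302/((3 - 4060/3) + 134963))) = 258073/((409302/(-4051/3 + 134963))) = 258073/((409302/(400838/3))) = 258073/((409302*(3/400838))) = 258073/(613953/200419) = 258073*(200419/613953) = 51722732587/613953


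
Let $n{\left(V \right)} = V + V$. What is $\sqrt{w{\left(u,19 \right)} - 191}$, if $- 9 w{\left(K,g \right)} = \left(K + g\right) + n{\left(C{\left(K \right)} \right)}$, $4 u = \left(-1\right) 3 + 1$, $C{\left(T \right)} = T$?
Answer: $\frac{i \sqrt{6946}}{6} \approx 13.89 i$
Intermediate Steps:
$n{\left(V \right)} = 2 V$
$u = - \frac{1}{2}$ ($u = \frac{\left(-1\right) 3 + 1}{4} = \frac{-3 + 1}{4} = \frac{1}{4} \left(-2\right) = - \frac{1}{2} \approx -0.5$)
$w{\left(K,g \right)} = - \frac{K}{3} - \frac{g}{9}$ ($w{\left(K,g \right)} = - \frac{\left(K + g\right) + 2 K}{9} = - \frac{g + 3 K}{9} = - \frac{K}{3} - \frac{g}{9}$)
$\sqrt{w{\left(u,19 \right)} - 191} = \sqrt{\left(\left(- \frac{1}{3}\right) \left(- \frac{1}{2}\right) - \frac{19}{9}\right) - 191} = \sqrt{\left(\frac{1}{6} - \frac{19}{9}\right) - 191} = \sqrt{- \frac{35}{18} - 191} = \sqrt{- \frac{3473}{18}} = \frac{i \sqrt{6946}}{6}$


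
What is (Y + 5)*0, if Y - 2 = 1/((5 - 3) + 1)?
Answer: 0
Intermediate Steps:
Y = 7/3 (Y = 2 + 1/((5 - 3) + 1) = 2 + 1/(2 + 1) = 2 + 1/3 = 2 + ⅓ = 7/3 ≈ 2.3333)
(Y + 5)*0 = (7/3 + 5)*0 = (22/3)*0 = 0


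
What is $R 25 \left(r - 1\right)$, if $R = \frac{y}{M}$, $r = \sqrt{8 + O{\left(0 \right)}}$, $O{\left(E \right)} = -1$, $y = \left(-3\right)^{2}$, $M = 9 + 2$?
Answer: $- \frac{225}{11} + \frac{225 \sqrt{7}}{11} \approx 33.663$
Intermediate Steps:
$M = 11$
$y = 9$
$r = \sqrt{7}$ ($r = \sqrt{8 - 1} = \sqrt{7} \approx 2.6458$)
$R = \frac{9}{11} \approx 0.81818$
$R 25 \left(r - 1\right) = \frac{9}{11} \cdot 25 \left(\sqrt{7} - 1\right) = \frac{225 \left(-1 + \sqrt{7}\right)}{11} = - \frac{225}{11} + \frac{225 \sqrt{7}}{11}$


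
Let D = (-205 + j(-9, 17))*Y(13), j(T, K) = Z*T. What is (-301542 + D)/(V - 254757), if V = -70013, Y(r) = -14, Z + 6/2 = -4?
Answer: 149777/162385 ≈ 0.92236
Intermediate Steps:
Z = -7 (Z = -3 - 4 = -7)
j(T, K) = -7*T
D = 1988 (D = (-205 - 7*(-9))*(-14) = (-205 + 63)*(-14) = -142*(-14) = 1988)
(-301542 + D)/(V - 254757) = (-301542 + 1988)/(-70013 - 254757) = -299554/(-324770) = -299554*(-1/324770) = 149777/162385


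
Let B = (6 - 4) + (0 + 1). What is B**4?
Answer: 81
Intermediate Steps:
B = 3 (B = 2 + 1 = 3)
B**4 = 3**4 = 81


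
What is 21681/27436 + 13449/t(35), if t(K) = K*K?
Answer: 395545989/33609100 ≈ 11.769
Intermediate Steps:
t(K) = K²
21681/27436 + 13449/t(35) = 21681/27436 + 13449/(35²) = 21681*(1/27436) + 13449/1225 = 21681/27436 + 13449*(1/1225) = 21681/27436 + 13449/1225 = 395545989/33609100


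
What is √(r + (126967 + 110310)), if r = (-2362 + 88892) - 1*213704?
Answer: 7*√2247 ≈ 331.82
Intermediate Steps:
r = -127174 (r = 86530 - 213704 = -127174)
√(r + (126967 + 110310)) = √(-127174 + (126967 + 110310)) = √(-127174 + 237277) = √110103 = 7*√2247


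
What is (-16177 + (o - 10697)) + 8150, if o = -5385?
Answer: -24109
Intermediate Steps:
(-16177 + (o - 10697)) + 8150 = (-16177 + (-5385 - 10697)) + 8150 = (-16177 - 16082) + 8150 = -32259 + 8150 = -24109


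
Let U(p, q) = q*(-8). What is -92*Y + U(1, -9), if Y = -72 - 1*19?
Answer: 8444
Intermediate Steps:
U(p, q) = -8*q
Y = -91 (Y = -72 - 19 = -91)
-92*Y + U(1, -9) = -92*(-91) - 8*(-9) = 8372 + 72 = 8444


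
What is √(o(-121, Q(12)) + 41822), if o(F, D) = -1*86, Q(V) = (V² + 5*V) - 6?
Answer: 2*√10434 ≈ 204.29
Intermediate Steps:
Q(V) = -6 + V² + 5*V
o(F, D) = -86
√(o(-121, Q(12)) + 41822) = √(-86 + 41822) = √41736 = 2*√10434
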